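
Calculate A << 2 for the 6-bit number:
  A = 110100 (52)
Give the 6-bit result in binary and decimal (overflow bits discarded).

Shift left by 2: drop the top 2 bit(s), append 2 zero(s) on the right.
  110100  ->  discard [11], keep [0100], append 00
= 010000

Answer: 010000 (16)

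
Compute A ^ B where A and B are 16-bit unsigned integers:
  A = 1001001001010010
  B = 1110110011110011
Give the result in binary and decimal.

Apply ^ to each column (1 where bits differ):
  1001001001010010
^ 1110110011110011
------------------
  0111111010100001

Answer: 0111111010100001 (32417)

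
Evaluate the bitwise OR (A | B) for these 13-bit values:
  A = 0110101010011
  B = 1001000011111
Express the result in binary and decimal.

Apply | to each column (1 where either bit is 1):
  0110101010011
| 1001000011111
---------------
  1111101011111

Answer: 1111101011111 (8031)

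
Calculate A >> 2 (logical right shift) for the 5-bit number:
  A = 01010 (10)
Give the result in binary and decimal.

Logical shift right by 2: drop the bottom 2 bit(s), prepend 2 zero(s) on the left.
  01010  ->  keep [010], discard [10], prepend 00
= 00010

Answer: 00010 (2)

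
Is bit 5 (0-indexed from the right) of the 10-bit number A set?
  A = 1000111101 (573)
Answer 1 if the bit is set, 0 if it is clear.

Bit 5 is the 6th from the right.
  1000111101
      ^
That bit is 1.

Answer: 1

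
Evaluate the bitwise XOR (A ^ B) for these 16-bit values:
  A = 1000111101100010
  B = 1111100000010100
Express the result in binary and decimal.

Apply ^ to each column (1 where bits differ):
  1000111101100010
^ 1111100000010100
------------------
  0111011101110110

Answer: 0111011101110110 (30582)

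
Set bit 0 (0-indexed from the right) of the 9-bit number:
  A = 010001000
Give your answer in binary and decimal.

Mask = 1 << 0 = 000000001
Bit 0 of A is 0, so OR-ing with the mask flips it to 1.
  010001000
| 000000001
-----------
  010001001

Answer: 010001001 (137)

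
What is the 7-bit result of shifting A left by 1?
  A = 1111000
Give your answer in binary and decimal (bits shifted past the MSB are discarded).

Shift left by 1: drop the top 1 bit(s), append 1 zero(s) on the right.
  1111000  ->  discard [1], keep [111000], append 0
= 1110000

Answer: 1110000 (112)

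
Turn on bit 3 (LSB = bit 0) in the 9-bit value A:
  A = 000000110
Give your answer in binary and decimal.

Mask = 1 << 3 = 000001000
Bit 3 of A is 0, so OR-ing with the mask flips it to 1.
  000000110
| 000001000
-----------
  000001110

Answer: 000001110 (14)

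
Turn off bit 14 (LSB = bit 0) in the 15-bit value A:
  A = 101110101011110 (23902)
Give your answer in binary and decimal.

Mask = ~(1 << 14) = 011111111111111
Bit 14 of A is 1, so AND-ing with the mask clears it to 0.
  101110101011110
& 011111111111111
-----------------
  001110101011110

Answer: 001110101011110 (7518)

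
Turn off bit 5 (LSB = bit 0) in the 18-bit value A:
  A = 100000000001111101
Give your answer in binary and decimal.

Mask = ~(1 << 5) = 111111111111011111
Bit 5 of A is 1, so AND-ing with the mask clears it to 0.
  100000000001111101
& 111111111111011111
--------------------
  100000000001011101

Answer: 100000000001011101 (131165)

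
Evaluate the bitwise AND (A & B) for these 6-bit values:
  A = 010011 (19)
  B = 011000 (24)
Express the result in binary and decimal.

Apply & to each column (1 only where both bits are 1):
  010011
& 011000
--------
  010000

Answer: 010000 (16)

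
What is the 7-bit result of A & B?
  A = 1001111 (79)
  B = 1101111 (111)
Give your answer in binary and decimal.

Apply & to each column (1 only where both bits are 1):
  1001111
& 1101111
---------
  1001111

Answer: 1001111 (79)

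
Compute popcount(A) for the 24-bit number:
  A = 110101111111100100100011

110101111111100100100011
1-bits at positions (from bit 0 = LSB): 0, 1, 5, 8, 11, 12, 13, 14, 15, 16, 17, 18, 20, 22, 23
Count = 15

Answer: 15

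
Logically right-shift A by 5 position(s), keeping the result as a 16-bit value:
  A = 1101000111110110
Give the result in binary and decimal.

Logical shift right by 5: drop the bottom 5 bit(s), prepend 5 zero(s) on the left.
  1101000111110110  ->  keep [11010001111], discard [10110], prepend 00000
= 0000011010001111

Answer: 0000011010001111 (1679)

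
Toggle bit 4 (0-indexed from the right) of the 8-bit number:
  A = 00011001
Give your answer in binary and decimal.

Mask = 1 << 4 = 00010000
Bit 4 of A is 1; XOR with the mask flips it to 0.
  00011001
^ 00010000
----------
  00001001

Answer: 00001001 (9)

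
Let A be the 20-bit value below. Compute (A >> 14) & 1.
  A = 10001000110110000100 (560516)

Bit 14 is the 15th from the right.
  10001000110110000100
       ^
That bit is 0.

Answer: 0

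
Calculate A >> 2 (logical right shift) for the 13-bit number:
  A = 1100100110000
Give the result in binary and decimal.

Logical shift right by 2: drop the bottom 2 bit(s), prepend 2 zero(s) on the left.
  1100100110000  ->  keep [11001001100], discard [00], prepend 00
= 0011001001100

Answer: 0011001001100 (1612)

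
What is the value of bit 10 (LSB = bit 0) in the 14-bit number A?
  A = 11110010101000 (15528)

Bit 10 is the 11th from the right.
  11110010101000
     ^
That bit is 1.

Answer: 1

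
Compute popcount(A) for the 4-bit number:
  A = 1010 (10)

1010
1-bits at positions (from bit 0 = LSB): 1, 3
Count = 2

Answer: 2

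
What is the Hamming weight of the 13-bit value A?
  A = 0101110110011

0101110110011
1-bits at positions (from bit 0 = LSB): 0, 1, 4, 5, 7, 8, 9, 11
Count = 8

Answer: 8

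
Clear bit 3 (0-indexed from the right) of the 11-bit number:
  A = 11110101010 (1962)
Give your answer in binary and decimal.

Mask = ~(1 << 3) = 11111110111
Bit 3 of A is 1, so AND-ing with the mask clears it to 0.
  11110101010
& 11111110111
-------------
  11110100010

Answer: 11110100010 (1954)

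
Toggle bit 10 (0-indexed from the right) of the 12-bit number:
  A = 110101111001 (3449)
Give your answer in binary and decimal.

Mask = 1 << 10 = 010000000000
Bit 10 of A is 1; XOR with the mask flips it to 0.
  110101111001
^ 010000000000
--------------
  100101111001

Answer: 100101111001 (2425)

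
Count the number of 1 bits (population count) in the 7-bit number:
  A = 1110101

1110101
1-bits at positions (from bit 0 = LSB): 0, 2, 4, 5, 6
Count = 5

Answer: 5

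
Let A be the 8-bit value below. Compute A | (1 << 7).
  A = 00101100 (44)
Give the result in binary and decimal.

Mask = 1 << 7 = 10000000
Bit 7 of A is 0, so OR-ing with the mask flips it to 1.
  00101100
| 10000000
----------
  10101100

Answer: 10101100 (172)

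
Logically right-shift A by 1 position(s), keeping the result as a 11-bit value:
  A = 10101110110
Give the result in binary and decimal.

Logical shift right by 1: drop the bottom 1 bit(s), prepend 1 zero(s) on the left.
  10101110110  ->  keep [1010111011], discard [0], prepend 0
= 01010111011

Answer: 01010111011 (699)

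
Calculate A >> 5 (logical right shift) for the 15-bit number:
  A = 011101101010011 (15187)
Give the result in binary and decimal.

Logical shift right by 5: drop the bottom 5 bit(s), prepend 5 zero(s) on the left.
  011101101010011  ->  keep [0111011010], discard [10011], prepend 00000
= 000000111011010

Answer: 000000111011010 (474)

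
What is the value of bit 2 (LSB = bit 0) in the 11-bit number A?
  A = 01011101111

Bit 2 is the 3rd from the right.
  01011101111
          ^
That bit is 1.

Answer: 1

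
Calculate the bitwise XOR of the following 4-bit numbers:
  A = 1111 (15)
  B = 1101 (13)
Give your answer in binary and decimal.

Apply ^ to each column (1 where bits differ):
  1111
^ 1101
------
  0010

Answer: 0010 (2)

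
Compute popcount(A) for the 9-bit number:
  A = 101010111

101010111
1-bits at positions (from bit 0 = LSB): 0, 1, 2, 4, 6, 8
Count = 6

Answer: 6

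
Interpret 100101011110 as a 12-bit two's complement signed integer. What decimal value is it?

MSB is 1, so the value is negative. Find the magnitude:
1. Invert bits:  011010100001
2. Add 1:        011010100010  = 1698
3. Apply sign:   -1698

Answer: -1698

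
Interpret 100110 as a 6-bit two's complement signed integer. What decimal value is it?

MSB is 1, so the value is negative. Find the magnitude:
1. Invert bits:  011001
2. Add 1:        011010  = 26
3. Apply sign:   -26

Answer: -26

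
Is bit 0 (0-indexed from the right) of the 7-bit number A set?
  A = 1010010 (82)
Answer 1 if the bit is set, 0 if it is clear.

Bit 0 is the 1st from the right.
  1010010
        ^
That bit is 0.

Answer: 0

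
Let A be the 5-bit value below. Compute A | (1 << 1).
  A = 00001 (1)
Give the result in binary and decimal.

Mask = 1 << 1 = 00010
Bit 1 of A is 0, so OR-ing with the mask flips it to 1.
  00001
| 00010
-------
  00011

Answer: 00011 (3)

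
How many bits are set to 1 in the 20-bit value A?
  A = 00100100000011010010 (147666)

00100100000011010010
1-bits at positions (from bit 0 = LSB): 1, 4, 6, 7, 14, 17
Count = 6

Answer: 6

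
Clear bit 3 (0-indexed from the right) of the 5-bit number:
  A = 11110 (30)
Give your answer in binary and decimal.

Mask = ~(1 << 3) = 10111
Bit 3 of A is 1, so AND-ing with the mask clears it to 0.
  11110
& 10111
-------
  10110

Answer: 10110 (22)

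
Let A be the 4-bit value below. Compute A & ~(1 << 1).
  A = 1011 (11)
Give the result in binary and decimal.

Mask = ~(1 << 1) = 1101
Bit 1 of A is 1, so AND-ing with the mask clears it to 0.
  1011
& 1101
------
  1001

Answer: 1001 (9)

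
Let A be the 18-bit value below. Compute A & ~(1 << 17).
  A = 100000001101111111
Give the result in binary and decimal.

Mask = ~(1 << 17) = 011111111111111111
Bit 17 of A is 1, so AND-ing with the mask clears it to 0.
  100000001101111111
& 011111111111111111
--------------------
  000000001101111111

Answer: 000000001101111111 (895)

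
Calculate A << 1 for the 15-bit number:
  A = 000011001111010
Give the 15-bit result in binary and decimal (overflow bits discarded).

Shift left by 1: drop the top 1 bit(s), append 1 zero(s) on the right.
  000011001111010  ->  discard [0], keep [00011001111010], append 0
= 000110011110100

Answer: 000110011110100 (3316)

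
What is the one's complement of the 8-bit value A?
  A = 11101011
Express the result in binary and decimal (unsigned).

Flip each bit (0->1, 1->0):
  11101011
  00010100

Answer: 00010100 (20)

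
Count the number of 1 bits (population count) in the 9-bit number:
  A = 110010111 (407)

110010111
1-bits at positions (from bit 0 = LSB): 0, 1, 2, 4, 7, 8
Count = 6

Answer: 6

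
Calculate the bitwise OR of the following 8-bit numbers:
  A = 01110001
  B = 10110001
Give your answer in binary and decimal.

Apply | to each column (1 where either bit is 1):
  01110001
| 10110001
----------
  11110001

Answer: 11110001 (241)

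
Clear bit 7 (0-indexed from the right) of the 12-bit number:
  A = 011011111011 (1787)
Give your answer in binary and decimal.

Mask = ~(1 << 7) = 111101111111
Bit 7 of A is 1, so AND-ing with the mask clears it to 0.
  011011111011
& 111101111111
--------------
  011001111011

Answer: 011001111011 (1659)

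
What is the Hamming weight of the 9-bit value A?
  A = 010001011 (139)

010001011
1-bits at positions (from bit 0 = LSB): 0, 1, 3, 7
Count = 4

Answer: 4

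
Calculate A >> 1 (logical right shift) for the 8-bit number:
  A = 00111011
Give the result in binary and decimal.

Logical shift right by 1: drop the bottom 1 bit(s), prepend 1 zero(s) on the left.
  00111011  ->  keep [0011101], discard [1], prepend 0
= 00011101

Answer: 00011101 (29)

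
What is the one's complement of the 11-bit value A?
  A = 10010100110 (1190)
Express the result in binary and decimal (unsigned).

Flip each bit (0->1, 1->0):
  10010100110
  01101011001

Answer: 01101011001 (857)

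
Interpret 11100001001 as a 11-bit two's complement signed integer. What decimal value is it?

MSB is 1, so the value is negative. Find the magnitude:
1. Invert bits:  00011110110
2. Add 1:        00011110111  = 247
3. Apply sign:   -247

Answer: -247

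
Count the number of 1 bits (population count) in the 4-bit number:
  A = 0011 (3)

0011
1-bits at positions (from bit 0 = LSB): 0, 1
Count = 2

Answer: 2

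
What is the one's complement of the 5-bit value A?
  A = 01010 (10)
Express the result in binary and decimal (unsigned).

Flip each bit (0->1, 1->0):
  01010
  10101

Answer: 10101 (21)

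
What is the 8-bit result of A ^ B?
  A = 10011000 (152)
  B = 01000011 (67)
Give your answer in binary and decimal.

Apply ^ to each column (1 where bits differ):
  10011000
^ 01000011
----------
  11011011

Answer: 11011011 (219)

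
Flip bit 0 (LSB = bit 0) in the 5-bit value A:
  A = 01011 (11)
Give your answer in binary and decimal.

Mask = 1 << 0 = 00001
Bit 0 of A is 1; XOR with the mask flips it to 0.
  01011
^ 00001
-------
  01010

Answer: 01010 (10)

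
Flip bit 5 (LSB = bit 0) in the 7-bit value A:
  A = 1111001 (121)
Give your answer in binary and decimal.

Mask = 1 << 5 = 0100000
Bit 5 of A is 1; XOR with the mask flips it to 0.
  1111001
^ 0100000
---------
  1011001

Answer: 1011001 (89)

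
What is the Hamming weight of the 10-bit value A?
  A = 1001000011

1001000011
1-bits at positions (from bit 0 = LSB): 0, 1, 6, 9
Count = 4

Answer: 4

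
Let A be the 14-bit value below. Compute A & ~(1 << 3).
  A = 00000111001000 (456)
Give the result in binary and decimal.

Mask = ~(1 << 3) = 11111111110111
Bit 3 of A is 1, so AND-ing with the mask clears it to 0.
  00000111001000
& 11111111110111
----------------
  00000111000000

Answer: 00000111000000 (448)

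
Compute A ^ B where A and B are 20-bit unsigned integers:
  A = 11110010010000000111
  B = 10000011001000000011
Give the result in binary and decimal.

Apply ^ to each column (1 where bits differ):
  11110010010000000111
^ 10000011001000000011
----------------------
  01110001011000000100

Answer: 01110001011000000100 (464388)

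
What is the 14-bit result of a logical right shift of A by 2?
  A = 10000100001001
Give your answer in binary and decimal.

Logical shift right by 2: drop the bottom 2 bit(s), prepend 2 zero(s) on the left.
  10000100001001  ->  keep [100001000010], discard [01], prepend 00
= 00100001000010

Answer: 00100001000010 (2114)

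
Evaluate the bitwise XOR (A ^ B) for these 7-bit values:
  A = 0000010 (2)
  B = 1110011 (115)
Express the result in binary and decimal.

Apply ^ to each column (1 where bits differ):
  0000010
^ 1110011
---------
  1110001

Answer: 1110001 (113)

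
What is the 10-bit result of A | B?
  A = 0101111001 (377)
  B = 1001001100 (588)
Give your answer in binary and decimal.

Apply | to each column (1 where either bit is 1):
  0101111001
| 1001001100
------------
  1101111101

Answer: 1101111101 (893)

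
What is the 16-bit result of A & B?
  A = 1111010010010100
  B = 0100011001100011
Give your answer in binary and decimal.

Apply & to each column (1 only where both bits are 1):
  1111010010010100
& 0100011001100011
------------------
  0100010000000000

Answer: 0100010000000000 (17408)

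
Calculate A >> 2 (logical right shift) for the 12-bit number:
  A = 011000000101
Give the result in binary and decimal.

Logical shift right by 2: drop the bottom 2 bit(s), prepend 2 zero(s) on the left.
  011000000101  ->  keep [0110000001], discard [01], prepend 00
= 000110000001

Answer: 000110000001 (385)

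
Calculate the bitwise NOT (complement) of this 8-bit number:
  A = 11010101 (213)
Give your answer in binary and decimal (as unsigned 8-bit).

Flip each bit (0->1, 1->0):
  11010101
  00101010

Answer: 00101010 (42)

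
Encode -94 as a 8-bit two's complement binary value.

1. Binary of +94:  01011110
2. Invert bits:     10100001
3. Add 1:           10100010

Answer: 10100010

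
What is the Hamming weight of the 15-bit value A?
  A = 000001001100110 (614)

000001001100110
1-bits at positions (from bit 0 = LSB): 1, 2, 5, 6, 9
Count = 5

Answer: 5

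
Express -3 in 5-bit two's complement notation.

1. Binary of +3:  00011
2. Invert bits:     11100
3. Add 1:           11101

Answer: 11101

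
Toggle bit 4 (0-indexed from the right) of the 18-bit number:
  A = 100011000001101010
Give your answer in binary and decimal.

Mask = 1 << 4 = 000000000000010000
Bit 4 of A is 0; XOR with the mask flips it to 1.
  100011000001101010
^ 000000000000010000
--------------------
  100011000001111010

Answer: 100011000001111010 (143482)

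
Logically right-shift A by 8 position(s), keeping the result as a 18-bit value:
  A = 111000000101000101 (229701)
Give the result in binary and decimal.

Logical shift right by 8: drop the bottom 8 bit(s), prepend 8 zero(s) on the left.
  111000000101000101  ->  keep [1110000001], discard [01000101], prepend 00000000
= 000000001110000001

Answer: 000000001110000001 (897)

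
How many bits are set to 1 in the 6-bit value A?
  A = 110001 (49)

110001
1-bits at positions (from bit 0 = LSB): 0, 4, 5
Count = 3

Answer: 3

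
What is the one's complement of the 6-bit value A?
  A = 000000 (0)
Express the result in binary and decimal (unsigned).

Flip each bit (0->1, 1->0):
  000000
  111111

Answer: 111111 (63)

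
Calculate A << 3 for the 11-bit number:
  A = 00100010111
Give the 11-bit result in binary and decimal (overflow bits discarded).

Shift left by 3: drop the top 3 bit(s), append 3 zero(s) on the right.
  00100010111  ->  discard [001], keep [00010111], append 000
= 00010111000

Answer: 00010111000 (184)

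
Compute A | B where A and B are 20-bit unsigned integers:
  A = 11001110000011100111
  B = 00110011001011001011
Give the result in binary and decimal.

Apply | to each column (1 where either bit is 1):
  11001110000011100111
| 00110011001011001011
----------------------
  11111111001011101111

Answer: 11111111001011101111 (1045231)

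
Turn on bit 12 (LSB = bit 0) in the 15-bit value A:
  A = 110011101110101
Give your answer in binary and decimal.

Mask = 1 << 12 = 001000000000000
Bit 12 of A is 0, so OR-ing with the mask flips it to 1.
  110011101110101
| 001000000000000
-----------------
  111011101110101

Answer: 111011101110101 (30581)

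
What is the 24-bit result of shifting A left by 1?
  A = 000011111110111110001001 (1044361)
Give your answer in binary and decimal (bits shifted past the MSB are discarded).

Shift left by 1: drop the top 1 bit(s), append 1 zero(s) on the right.
  000011111110111110001001  ->  discard [0], keep [00011111110111110001001], append 0
= 000111111101111100010010

Answer: 000111111101111100010010 (2088722)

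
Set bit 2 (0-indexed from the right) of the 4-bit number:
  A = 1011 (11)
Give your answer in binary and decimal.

Mask = 1 << 2 = 0100
Bit 2 of A is 0, so OR-ing with the mask flips it to 1.
  1011
| 0100
------
  1111

Answer: 1111 (15)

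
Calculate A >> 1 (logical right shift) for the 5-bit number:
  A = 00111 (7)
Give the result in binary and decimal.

Logical shift right by 1: drop the bottom 1 bit(s), prepend 1 zero(s) on the left.
  00111  ->  keep [0011], discard [1], prepend 0
= 00011

Answer: 00011 (3)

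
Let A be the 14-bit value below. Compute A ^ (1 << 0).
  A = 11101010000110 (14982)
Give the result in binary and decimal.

Mask = 1 << 0 = 00000000000001
Bit 0 of A is 0; XOR with the mask flips it to 1.
  11101010000110
^ 00000000000001
----------------
  11101010000111

Answer: 11101010000111 (14983)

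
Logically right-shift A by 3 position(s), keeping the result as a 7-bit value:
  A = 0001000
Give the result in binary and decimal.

Logical shift right by 3: drop the bottom 3 bit(s), prepend 3 zero(s) on the left.
  0001000  ->  keep [0001], discard [000], prepend 000
= 0000001

Answer: 0000001 (1)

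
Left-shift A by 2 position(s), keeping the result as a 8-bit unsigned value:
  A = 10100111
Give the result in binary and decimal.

Shift left by 2: drop the top 2 bit(s), append 2 zero(s) on the right.
  10100111  ->  discard [10], keep [100111], append 00
= 10011100

Answer: 10011100 (156)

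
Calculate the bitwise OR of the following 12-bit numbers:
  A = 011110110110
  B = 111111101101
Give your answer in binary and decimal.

Apply | to each column (1 where either bit is 1):
  011110110110
| 111111101101
--------------
  111111111111

Answer: 111111111111 (4095)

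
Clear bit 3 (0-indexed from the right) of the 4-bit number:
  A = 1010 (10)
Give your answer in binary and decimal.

Mask = ~(1 << 3) = 0111
Bit 3 of A is 1, so AND-ing with the mask clears it to 0.
  1010
& 0111
------
  0010

Answer: 0010 (2)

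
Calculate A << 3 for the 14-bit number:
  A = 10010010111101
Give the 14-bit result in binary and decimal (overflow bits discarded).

Shift left by 3: drop the top 3 bit(s), append 3 zero(s) on the right.
  10010010111101  ->  discard [100], keep [10010111101], append 000
= 10010111101000

Answer: 10010111101000 (9704)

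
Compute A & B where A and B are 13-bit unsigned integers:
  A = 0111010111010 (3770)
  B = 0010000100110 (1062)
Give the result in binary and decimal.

Apply & to each column (1 only where both bits are 1):
  0111010111010
& 0010000100110
---------------
  0010000100010

Answer: 0010000100010 (1058)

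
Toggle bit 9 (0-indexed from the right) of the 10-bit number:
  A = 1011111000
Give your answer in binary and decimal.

Mask = 1 << 9 = 1000000000
Bit 9 of A is 1; XOR with the mask flips it to 0.
  1011111000
^ 1000000000
------------
  0011111000

Answer: 0011111000 (248)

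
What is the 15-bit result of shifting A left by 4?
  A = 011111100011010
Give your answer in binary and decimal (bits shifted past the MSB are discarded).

Shift left by 4: drop the top 4 bit(s), append 4 zero(s) on the right.
  011111100011010  ->  discard [0111], keep [11100011010], append 0000
= 111000110100000

Answer: 111000110100000 (29088)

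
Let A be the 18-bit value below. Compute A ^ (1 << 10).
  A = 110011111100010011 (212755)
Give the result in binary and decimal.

Mask = 1 << 10 = 000000010000000000
Bit 10 of A is 1; XOR with the mask flips it to 0.
  110011111100010011
^ 000000010000000000
--------------------
  110011101100010011

Answer: 110011101100010011 (211731)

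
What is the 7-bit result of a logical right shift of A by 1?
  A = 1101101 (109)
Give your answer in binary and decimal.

Logical shift right by 1: drop the bottom 1 bit(s), prepend 1 zero(s) on the left.
  1101101  ->  keep [110110], discard [1], prepend 0
= 0110110

Answer: 0110110 (54)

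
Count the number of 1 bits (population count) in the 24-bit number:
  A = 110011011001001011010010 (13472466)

110011011001001011010010
1-bits at positions (from bit 0 = LSB): 1, 4, 6, 7, 9, 12, 15, 16, 18, 19, 22, 23
Count = 12

Answer: 12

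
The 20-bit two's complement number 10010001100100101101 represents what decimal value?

MSB is 1, so the value is negative. Find the magnitude:
1. Invert bits:  01101110011011010010
2. Add 1:        01101110011011010011  = 452307
3. Apply sign:   -452307

Answer: -452307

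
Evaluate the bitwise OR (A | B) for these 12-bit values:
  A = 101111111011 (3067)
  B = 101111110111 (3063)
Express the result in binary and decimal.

Apply | to each column (1 where either bit is 1):
  101111111011
| 101111110111
--------------
  101111111111

Answer: 101111111111 (3071)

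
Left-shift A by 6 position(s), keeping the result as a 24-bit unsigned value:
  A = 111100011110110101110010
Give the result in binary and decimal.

Shift left by 6: drop the top 6 bit(s), append 6 zero(s) on the right.
  111100011110110101110010  ->  discard [111100], keep [011110110101110010], append 000000
= 011110110101110010000000

Answer: 011110110101110010000000 (8084608)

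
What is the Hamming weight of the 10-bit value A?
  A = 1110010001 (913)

1110010001
1-bits at positions (from bit 0 = LSB): 0, 4, 7, 8, 9
Count = 5

Answer: 5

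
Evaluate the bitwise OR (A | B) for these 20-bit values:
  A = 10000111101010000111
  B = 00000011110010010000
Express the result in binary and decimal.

Apply | to each column (1 where either bit is 1):
  10000111101010000111
| 00000011110010010000
----------------------
  10000111111010010111

Answer: 10000111111010010111 (556695)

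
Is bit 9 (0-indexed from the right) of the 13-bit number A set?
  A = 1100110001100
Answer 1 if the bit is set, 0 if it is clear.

Bit 9 is the 10th from the right.
  1100110001100
     ^
That bit is 0.

Answer: 0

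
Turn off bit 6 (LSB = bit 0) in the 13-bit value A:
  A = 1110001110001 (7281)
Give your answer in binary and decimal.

Mask = ~(1 << 6) = 1111110111111
Bit 6 of A is 1, so AND-ing with the mask clears it to 0.
  1110001110001
& 1111110111111
---------------
  1110000110001

Answer: 1110000110001 (7217)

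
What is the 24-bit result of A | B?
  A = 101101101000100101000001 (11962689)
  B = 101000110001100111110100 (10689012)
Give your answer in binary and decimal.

Apply | to each column (1 where either bit is 1):
  101101101000100101000001
| 101000110001100111110100
--------------------------
  101101111001100111110101

Answer: 101101111001100111110101 (12032501)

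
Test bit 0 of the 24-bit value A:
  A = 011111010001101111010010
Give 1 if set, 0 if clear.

Bit 0 is the 1st from the right.
  011111010001101111010010
                         ^
That bit is 0.

Answer: 0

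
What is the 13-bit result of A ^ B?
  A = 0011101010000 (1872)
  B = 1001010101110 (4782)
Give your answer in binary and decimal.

Apply ^ to each column (1 where bits differ):
  0011101010000
^ 1001010101110
---------------
  1010111111110

Answer: 1010111111110 (5630)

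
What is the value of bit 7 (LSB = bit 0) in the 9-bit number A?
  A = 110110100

Bit 7 is the 8th from the right.
  110110100
   ^
That bit is 1.

Answer: 1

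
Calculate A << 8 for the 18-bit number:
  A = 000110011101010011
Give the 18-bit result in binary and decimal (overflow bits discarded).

Shift left by 8: drop the top 8 bit(s), append 8 zero(s) on the right.
  000110011101010011  ->  discard [00011001], keep [1101010011], append 00000000
= 110101001100000000

Answer: 110101001100000000 (217856)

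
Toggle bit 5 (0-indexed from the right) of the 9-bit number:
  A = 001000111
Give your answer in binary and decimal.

Mask = 1 << 5 = 000100000
Bit 5 of A is 0; XOR with the mask flips it to 1.
  001000111
^ 000100000
-----------
  001100111

Answer: 001100111 (103)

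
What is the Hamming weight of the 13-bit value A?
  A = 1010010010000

1010010010000
1-bits at positions (from bit 0 = LSB): 4, 7, 10, 12
Count = 4

Answer: 4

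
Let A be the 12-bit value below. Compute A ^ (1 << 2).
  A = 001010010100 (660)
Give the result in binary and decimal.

Mask = 1 << 2 = 000000000100
Bit 2 of A is 1; XOR with the mask flips it to 0.
  001010010100
^ 000000000100
--------------
  001010010000

Answer: 001010010000 (656)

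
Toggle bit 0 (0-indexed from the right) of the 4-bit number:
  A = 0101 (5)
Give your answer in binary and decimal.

Mask = 1 << 0 = 0001
Bit 0 of A is 1; XOR with the mask flips it to 0.
  0101
^ 0001
------
  0100

Answer: 0100 (4)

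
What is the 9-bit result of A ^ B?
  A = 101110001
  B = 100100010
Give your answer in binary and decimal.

Apply ^ to each column (1 where bits differ):
  101110001
^ 100100010
-----------
  001010011

Answer: 001010011 (83)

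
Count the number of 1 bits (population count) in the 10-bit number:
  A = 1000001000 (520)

1000001000
1-bits at positions (from bit 0 = LSB): 3, 9
Count = 2

Answer: 2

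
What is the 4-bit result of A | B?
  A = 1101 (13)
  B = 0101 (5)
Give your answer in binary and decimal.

Apply | to each column (1 where either bit is 1):
  1101
| 0101
------
  1101

Answer: 1101 (13)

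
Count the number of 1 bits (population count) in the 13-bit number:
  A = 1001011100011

1001011100011
1-bits at positions (from bit 0 = LSB): 0, 1, 5, 6, 7, 9, 12
Count = 7

Answer: 7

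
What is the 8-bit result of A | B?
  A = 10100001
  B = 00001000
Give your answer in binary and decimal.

Apply | to each column (1 where either bit is 1):
  10100001
| 00001000
----------
  10101001

Answer: 10101001 (169)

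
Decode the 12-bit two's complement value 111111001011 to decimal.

MSB is 1, so the value is negative. Find the magnitude:
1. Invert bits:  000000110100
2. Add 1:        000000110101  = 53
3. Apply sign:   -53

Answer: -53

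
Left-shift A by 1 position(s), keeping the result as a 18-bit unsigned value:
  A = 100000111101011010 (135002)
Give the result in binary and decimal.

Shift left by 1: drop the top 1 bit(s), append 1 zero(s) on the right.
  100000111101011010  ->  discard [1], keep [00000111101011010], append 0
= 000001111010110100

Answer: 000001111010110100 (7860)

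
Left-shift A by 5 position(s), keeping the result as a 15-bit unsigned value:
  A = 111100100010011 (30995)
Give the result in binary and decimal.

Shift left by 5: drop the top 5 bit(s), append 5 zero(s) on the right.
  111100100010011  ->  discard [11110], keep [0100010011], append 00000
= 010001001100000

Answer: 010001001100000 (8800)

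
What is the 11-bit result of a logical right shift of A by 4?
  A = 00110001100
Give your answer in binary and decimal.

Logical shift right by 4: drop the bottom 4 bit(s), prepend 4 zero(s) on the left.
  00110001100  ->  keep [0011000], discard [1100], prepend 0000
= 00000011000

Answer: 00000011000 (24)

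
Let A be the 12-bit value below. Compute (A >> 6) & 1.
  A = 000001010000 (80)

Bit 6 is the 7th from the right.
  000001010000
       ^
That bit is 1.

Answer: 1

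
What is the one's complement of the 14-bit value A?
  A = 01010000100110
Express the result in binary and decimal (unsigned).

Flip each bit (0->1, 1->0):
  01010000100110
  10101111011001

Answer: 10101111011001 (11225)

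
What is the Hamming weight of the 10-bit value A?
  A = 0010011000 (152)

0010011000
1-bits at positions (from bit 0 = LSB): 3, 4, 7
Count = 3

Answer: 3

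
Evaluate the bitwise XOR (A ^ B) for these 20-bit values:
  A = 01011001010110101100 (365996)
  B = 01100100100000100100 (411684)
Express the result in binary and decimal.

Apply ^ to each column (1 where bits differ):
  01011001010110101100
^ 01100100100000100100
----------------------
  00111101110110001000

Answer: 00111101110110001000 (253320)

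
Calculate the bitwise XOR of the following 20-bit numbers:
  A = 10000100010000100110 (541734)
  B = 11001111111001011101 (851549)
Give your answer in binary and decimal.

Apply ^ to each column (1 where bits differ):
  10000100010000100110
^ 11001111111001011101
----------------------
  01001011101001111011

Answer: 01001011101001111011 (309883)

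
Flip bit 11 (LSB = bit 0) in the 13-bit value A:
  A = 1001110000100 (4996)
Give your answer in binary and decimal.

Mask = 1 << 11 = 0100000000000
Bit 11 of A is 0; XOR with the mask flips it to 1.
  1001110000100
^ 0100000000000
---------------
  1101110000100

Answer: 1101110000100 (7044)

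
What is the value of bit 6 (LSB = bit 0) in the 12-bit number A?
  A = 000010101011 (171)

Bit 6 is the 7th from the right.
  000010101011
       ^
That bit is 0.

Answer: 0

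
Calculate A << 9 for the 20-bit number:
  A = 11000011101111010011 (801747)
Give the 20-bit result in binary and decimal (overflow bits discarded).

Shift left by 9: drop the top 9 bit(s), append 9 zero(s) on the right.
  11000011101111010011  ->  discard [110000111], keep [01111010011], append 000000000
= 01111010011000000000

Answer: 01111010011000000000 (501248)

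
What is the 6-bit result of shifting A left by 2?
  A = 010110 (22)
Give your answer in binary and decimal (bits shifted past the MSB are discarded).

Shift left by 2: drop the top 2 bit(s), append 2 zero(s) on the right.
  010110  ->  discard [01], keep [0110], append 00
= 011000

Answer: 011000 (24)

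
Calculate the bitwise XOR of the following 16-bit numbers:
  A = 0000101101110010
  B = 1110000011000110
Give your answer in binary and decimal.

Apply ^ to each column (1 where bits differ):
  0000101101110010
^ 1110000011000110
------------------
  1110101110110100

Answer: 1110101110110100 (60340)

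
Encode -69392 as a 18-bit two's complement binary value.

1. Binary of +69392:  010000111100010000
2. Invert bits:     101111000011101111
3. Add 1:           101111000011110000

Answer: 101111000011110000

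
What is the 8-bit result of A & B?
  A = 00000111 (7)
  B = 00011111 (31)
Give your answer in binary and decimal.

Apply & to each column (1 only where both bits are 1):
  00000111
& 00011111
----------
  00000111

Answer: 00000111 (7)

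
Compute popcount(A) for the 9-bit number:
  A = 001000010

001000010
1-bits at positions (from bit 0 = LSB): 1, 6
Count = 2

Answer: 2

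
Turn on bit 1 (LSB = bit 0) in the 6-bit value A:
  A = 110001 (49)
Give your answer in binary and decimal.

Mask = 1 << 1 = 000010
Bit 1 of A is 0, so OR-ing with the mask flips it to 1.
  110001
| 000010
--------
  110011

Answer: 110011 (51)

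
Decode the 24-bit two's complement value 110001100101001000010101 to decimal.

MSB is 1, so the value is negative. Find the magnitude:
1. Invert bits:  001110011010110111101010
2. Add 1:        001110011010110111101011  = 3780075
3. Apply sign:   -3780075

Answer: -3780075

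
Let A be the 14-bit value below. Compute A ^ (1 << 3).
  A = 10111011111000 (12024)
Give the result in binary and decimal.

Mask = 1 << 3 = 00000000001000
Bit 3 of A is 1; XOR with the mask flips it to 0.
  10111011111000
^ 00000000001000
----------------
  10111011110000

Answer: 10111011110000 (12016)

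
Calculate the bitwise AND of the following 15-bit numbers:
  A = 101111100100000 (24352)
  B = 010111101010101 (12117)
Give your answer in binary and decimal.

Apply & to each column (1 only where both bits are 1):
  101111100100000
& 010111101010101
-----------------
  000111100000000

Answer: 000111100000000 (3840)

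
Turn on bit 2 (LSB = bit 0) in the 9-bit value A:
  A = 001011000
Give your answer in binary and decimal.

Mask = 1 << 2 = 000000100
Bit 2 of A is 0, so OR-ing with the mask flips it to 1.
  001011000
| 000000100
-----------
  001011100

Answer: 001011100 (92)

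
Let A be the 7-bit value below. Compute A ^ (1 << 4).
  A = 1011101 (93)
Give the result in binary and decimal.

Mask = 1 << 4 = 0010000
Bit 4 of A is 1; XOR with the mask flips it to 0.
  1011101
^ 0010000
---------
  1001101

Answer: 1001101 (77)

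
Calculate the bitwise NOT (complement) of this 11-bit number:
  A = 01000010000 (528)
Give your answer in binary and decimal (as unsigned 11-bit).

Flip each bit (0->1, 1->0):
  01000010000
  10111101111

Answer: 10111101111 (1519)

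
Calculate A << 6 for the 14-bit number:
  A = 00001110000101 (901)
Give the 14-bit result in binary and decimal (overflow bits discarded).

Shift left by 6: drop the top 6 bit(s), append 6 zero(s) on the right.
  00001110000101  ->  discard [000011], keep [10000101], append 000000
= 10000101000000

Answer: 10000101000000 (8512)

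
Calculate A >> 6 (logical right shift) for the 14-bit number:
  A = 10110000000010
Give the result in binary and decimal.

Logical shift right by 6: drop the bottom 6 bit(s), prepend 6 zero(s) on the left.
  10110000000010  ->  keep [10110000], discard [000010], prepend 000000
= 00000010110000

Answer: 00000010110000 (176)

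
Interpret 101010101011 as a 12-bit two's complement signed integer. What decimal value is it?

MSB is 1, so the value is negative. Find the magnitude:
1. Invert bits:  010101010100
2. Add 1:        010101010101  = 1365
3. Apply sign:   -1365

Answer: -1365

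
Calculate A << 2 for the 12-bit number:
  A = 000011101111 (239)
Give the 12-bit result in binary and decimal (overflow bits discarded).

Shift left by 2: drop the top 2 bit(s), append 2 zero(s) on the right.
  000011101111  ->  discard [00], keep [0011101111], append 00
= 001110111100

Answer: 001110111100 (956)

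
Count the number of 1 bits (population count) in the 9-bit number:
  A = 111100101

111100101
1-bits at positions (from bit 0 = LSB): 0, 2, 5, 6, 7, 8
Count = 6

Answer: 6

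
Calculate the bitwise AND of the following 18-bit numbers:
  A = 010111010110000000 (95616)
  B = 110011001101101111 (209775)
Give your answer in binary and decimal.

Apply & to each column (1 only where both bits are 1):
  010111010110000000
& 110011001101101111
--------------------
  010011000100000000

Answer: 010011000100000000 (78080)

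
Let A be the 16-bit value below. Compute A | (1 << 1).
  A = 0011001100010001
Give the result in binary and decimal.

Mask = 1 << 1 = 0000000000000010
Bit 1 of A is 0, so OR-ing with the mask flips it to 1.
  0011001100010001
| 0000000000000010
------------------
  0011001100010011

Answer: 0011001100010011 (13075)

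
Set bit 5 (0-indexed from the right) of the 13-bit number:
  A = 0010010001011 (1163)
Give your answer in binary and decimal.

Mask = 1 << 5 = 0000000100000
Bit 5 of A is 0, so OR-ing with the mask flips it to 1.
  0010010001011
| 0000000100000
---------------
  0010010101011

Answer: 0010010101011 (1195)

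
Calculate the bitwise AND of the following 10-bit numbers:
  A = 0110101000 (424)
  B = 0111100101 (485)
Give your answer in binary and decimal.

Apply & to each column (1 only where both bits are 1):
  0110101000
& 0111100101
------------
  0110100000

Answer: 0110100000 (416)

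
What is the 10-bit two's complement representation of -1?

1. Binary of +1:  0000000001
2. Invert bits:     1111111110
3. Add 1:           1111111111

Answer: 1111111111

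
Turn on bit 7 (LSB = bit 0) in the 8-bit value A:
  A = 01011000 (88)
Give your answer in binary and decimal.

Mask = 1 << 7 = 10000000
Bit 7 of A is 0, so OR-ing with the mask flips it to 1.
  01011000
| 10000000
----------
  11011000

Answer: 11011000 (216)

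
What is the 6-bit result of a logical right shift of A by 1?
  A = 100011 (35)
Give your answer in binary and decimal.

Logical shift right by 1: drop the bottom 1 bit(s), prepend 1 zero(s) on the left.
  100011  ->  keep [10001], discard [1], prepend 0
= 010001

Answer: 010001 (17)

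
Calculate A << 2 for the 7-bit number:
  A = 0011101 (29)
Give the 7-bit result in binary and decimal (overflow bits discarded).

Shift left by 2: drop the top 2 bit(s), append 2 zero(s) on the right.
  0011101  ->  discard [00], keep [11101], append 00
= 1110100

Answer: 1110100 (116)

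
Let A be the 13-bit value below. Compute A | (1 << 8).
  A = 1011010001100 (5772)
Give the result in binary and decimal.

Mask = 1 << 8 = 0000100000000
Bit 8 of A is 0, so OR-ing with the mask flips it to 1.
  1011010001100
| 0000100000000
---------------
  1011110001100

Answer: 1011110001100 (6028)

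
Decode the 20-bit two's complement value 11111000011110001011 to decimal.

MSB is 1, so the value is negative. Find the magnitude:
1. Invert bits:  00000111100001110100
2. Add 1:        00000111100001110101  = 30837
3. Apply sign:   -30837

Answer: -30837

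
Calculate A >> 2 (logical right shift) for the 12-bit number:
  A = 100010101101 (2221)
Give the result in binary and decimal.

Logical shift right by 2: drop the bottom 2 bit(s), prepend 2 zero(s) on the left.
  100010101101  ->  keep [1000101011], discard [01], prepend 00
= 001000101011

Answer: 001000101011 (555)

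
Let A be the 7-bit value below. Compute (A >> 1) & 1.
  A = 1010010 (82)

Bit 1 is the 2nd from the right.
  1010010
       ^
That bit is 1.

Answer: 1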